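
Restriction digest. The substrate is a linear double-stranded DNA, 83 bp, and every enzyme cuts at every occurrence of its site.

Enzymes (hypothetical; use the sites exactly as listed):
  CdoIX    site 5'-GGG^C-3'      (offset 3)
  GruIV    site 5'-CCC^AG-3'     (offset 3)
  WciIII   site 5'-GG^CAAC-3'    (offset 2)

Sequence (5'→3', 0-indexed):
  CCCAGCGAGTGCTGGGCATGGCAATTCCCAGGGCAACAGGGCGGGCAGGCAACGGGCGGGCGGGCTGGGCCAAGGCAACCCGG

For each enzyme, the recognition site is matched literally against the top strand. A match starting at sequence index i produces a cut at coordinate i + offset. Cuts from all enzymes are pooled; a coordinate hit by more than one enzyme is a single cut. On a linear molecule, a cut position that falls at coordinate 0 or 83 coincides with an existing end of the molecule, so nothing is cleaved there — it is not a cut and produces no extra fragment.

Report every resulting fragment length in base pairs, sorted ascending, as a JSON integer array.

Scan for sites:
  CdoIX (GGGC, off=3): starts [13, 30, 38, 42, 53, 57, 61, 66] → cuts [16, 33, 41, 45, 56, 60, 64, 69]
  GruIV (CCCAG, off=3): starts [0, 26] → cuts [3, 29]
  WciIII (GGCAAC, off=2): starts [31, 47, 73] → cuts [33, 49, 75]

Pooled cuts: [3, 16, 29, 33, 41, 45, 49, 56, 60, 64, 69, 75]

Fragment lengths:
  [0,3): 3 bp
  [3,16): 13 bp
  [16,29): 13 bp
  [29,33): 4 bp
  [33,41): 8 bp
  [41,45): 4 bp
  [45,49): 4 bp
  [49,56): 7 bp
  [56,60): 4 bp
  [60,64): 4 bp
  [64,69): 5 bp
  [69,75): 6 bp
  [75,83): 8 bp

[3,4,4,4,4,4,5,6,7,8,8,13,13]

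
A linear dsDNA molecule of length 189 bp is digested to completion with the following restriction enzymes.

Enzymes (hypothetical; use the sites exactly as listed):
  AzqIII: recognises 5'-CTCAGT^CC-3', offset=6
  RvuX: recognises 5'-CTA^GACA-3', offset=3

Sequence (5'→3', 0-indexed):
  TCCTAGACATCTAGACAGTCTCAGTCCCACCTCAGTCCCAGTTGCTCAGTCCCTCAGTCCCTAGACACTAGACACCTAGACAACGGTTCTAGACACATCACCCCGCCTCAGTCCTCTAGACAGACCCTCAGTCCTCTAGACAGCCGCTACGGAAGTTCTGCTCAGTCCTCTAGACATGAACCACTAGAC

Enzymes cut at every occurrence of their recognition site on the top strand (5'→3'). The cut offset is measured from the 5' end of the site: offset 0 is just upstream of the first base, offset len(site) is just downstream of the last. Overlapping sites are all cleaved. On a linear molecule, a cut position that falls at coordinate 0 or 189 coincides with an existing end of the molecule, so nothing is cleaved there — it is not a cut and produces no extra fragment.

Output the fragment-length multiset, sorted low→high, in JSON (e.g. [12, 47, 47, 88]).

Scan for sites:
  AzqIII (CTCAGTCC, off=6): starts [19, 30, 44, 52, 106, 126, 160] → cuts [25, 36, 50, 58, 112, 132, 166]
  RvuX (CTAGACA, off=3): starts [2, 10, 60, 67, 75, 88, 115, 135, 169] → cuts [5, 13, 63, 70, 78, 91, 118, 138, 172]

Pooled cuts: [5, 13, 25, 36, 50, 58, 63, 70, 78, 91, 112, 118, 132, 138, 166, 172]

Fragment lengths:
  [0,5): 5 bp
  [5,13): 8 bp
  [13,25): 12 bp
  [25,36): 11 bp
  [36,50): 14 bp
  [50,58): 8 bp
  [58,63): 5 bp
  [63,70): 7 bp
  [70,78): 8 bp
  [78,91): 13 bp
  [91,112): 21 bp
  [112,118): 6 bp
  [118,132): 14 bp
  [132,138): 6 bp
  [138,166): 28 bp
  [166,172): 6 bp
  [172,189): 17 bp

[5,5,6,6,6,7,8,8,8,11,12,13,14,14,17,21,28]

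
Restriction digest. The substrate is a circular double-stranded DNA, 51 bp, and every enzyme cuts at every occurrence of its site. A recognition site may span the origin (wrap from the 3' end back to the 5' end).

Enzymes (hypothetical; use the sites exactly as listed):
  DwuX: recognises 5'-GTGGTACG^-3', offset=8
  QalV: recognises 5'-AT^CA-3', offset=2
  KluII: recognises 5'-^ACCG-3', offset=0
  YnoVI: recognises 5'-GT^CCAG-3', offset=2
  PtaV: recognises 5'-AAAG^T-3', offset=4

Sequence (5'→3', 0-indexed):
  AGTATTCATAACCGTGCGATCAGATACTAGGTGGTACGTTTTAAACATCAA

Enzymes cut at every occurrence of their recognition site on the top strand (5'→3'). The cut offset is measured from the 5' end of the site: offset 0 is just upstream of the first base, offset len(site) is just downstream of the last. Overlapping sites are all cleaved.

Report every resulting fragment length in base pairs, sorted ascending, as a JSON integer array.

[5,8,10,10,18]

Per-enzyme occurrences:
  DwuX GTGGTACG/8: at [30] ⇒ [38]
  QalV ATCA/2: at [18, 46] ⇒ [20, 48]
  KluII ACCG/0: at [10] ⇒ [10]
  YnoVI (GTCCAG, off=2): no sites
  PtaV AAAGT/4: at [49] ⇒ [2]

Pooled cuts: [2, 10, 20, 38, 48]

Fragment lengths:
  2→10: 8 bp
  10→20: 10 bp
  20→38: 18 bp
  38→48: 10 bp
  48→2 (wrap): 51-48+2 = 5 bp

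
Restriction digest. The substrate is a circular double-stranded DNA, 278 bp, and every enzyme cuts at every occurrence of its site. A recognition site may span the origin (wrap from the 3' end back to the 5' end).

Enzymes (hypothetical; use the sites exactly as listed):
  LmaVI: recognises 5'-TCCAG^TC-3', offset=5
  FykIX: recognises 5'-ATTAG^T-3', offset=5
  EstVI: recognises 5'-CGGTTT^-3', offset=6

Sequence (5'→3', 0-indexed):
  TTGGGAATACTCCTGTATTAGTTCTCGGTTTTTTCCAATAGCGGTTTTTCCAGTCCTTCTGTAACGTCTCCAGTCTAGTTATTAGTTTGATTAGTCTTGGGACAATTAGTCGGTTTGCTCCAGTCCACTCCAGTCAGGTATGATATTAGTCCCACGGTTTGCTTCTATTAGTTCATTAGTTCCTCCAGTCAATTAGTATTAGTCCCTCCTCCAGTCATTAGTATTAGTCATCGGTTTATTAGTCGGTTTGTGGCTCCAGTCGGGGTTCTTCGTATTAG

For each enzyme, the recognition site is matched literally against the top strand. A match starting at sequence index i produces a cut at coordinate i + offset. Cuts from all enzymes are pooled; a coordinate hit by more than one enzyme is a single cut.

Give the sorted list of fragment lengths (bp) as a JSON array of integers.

Per-enzyme occurrences:
  LmaVI (TCCAGTC, off=5): starts [48, 68, 118, 128, 183, 209, 254] → cuts [53, 73, 123, 133, 188, 214, 259]
  FykIX (ATTAGT, off=5): starts [16, 80, 89, 104, 144, 166, 174, 191, 197, 216, 222, 237, 273] → cuts [0, 21, 85, 94, 109, 149, 171, 179, 196, 202, 221, 227, 242]
  EstVI (CGGTTT, off=6): starts [25, 41, 110, 154, 231, 243] → cuts [31, 47, 116, 160, 237, 249]

All cut coordinates (distinct, sorted): [0, 21, 31, 47, 53, 73, 85, 94, 109, 116, 123, 133, 149, 160, 171, 179, 188, 196, 202, 214, 221, 227, 237, 242, 249, 259]

Fragments:
  0→21: 21 bp
  21→31: 10 bp
  31→47: 16 bp
  47→53: 6 bp
  53→73: 20 bp
  73→85: 12 bp
  85→94: 9 bp
  94→109: 15 bp
  109→116: 7 bp
  116→123: 7 bp
  123→133: 10 bp
  133→149: 16 bp
  149→160: 11 bp
  160→171: 11 bp
  171→179: 8 bp
  179→188: 9 bp
  188→196: 8 bp
  196→202: 6 bp
  202→214: 12 bp
  214→221: 7 bp
  221→227: 6 bp
  227→237: 10 bp
  237→242: 5 bp
  242→249: 7 bp
  249→259: 10 bp
  259→0 (wrap): 278-259+0 = 19 bp

[5,6,6,6,7,7,7,7,8,8,9,9,10,10,10,10,11,11,12,12,15,16,16,19,20,21]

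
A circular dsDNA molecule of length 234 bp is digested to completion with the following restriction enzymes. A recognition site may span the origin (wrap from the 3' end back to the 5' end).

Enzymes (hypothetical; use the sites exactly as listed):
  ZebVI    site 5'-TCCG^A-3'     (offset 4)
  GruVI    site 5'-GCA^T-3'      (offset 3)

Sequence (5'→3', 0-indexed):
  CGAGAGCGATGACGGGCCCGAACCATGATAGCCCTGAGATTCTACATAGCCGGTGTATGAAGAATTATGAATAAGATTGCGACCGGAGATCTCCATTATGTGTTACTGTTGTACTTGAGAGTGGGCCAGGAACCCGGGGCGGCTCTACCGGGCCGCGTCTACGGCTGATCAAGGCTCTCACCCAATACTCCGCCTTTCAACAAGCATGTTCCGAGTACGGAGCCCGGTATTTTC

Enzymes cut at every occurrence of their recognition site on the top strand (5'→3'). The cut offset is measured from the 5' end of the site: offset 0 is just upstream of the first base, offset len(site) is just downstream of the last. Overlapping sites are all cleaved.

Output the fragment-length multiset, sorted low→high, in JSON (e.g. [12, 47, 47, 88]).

[7,23,204]

Site scan:
  ZebVI TCCGA/4: at [209, 232] ⇒ [2, 213]
  GruVI GCAT/3: at [203] ⇒ [206]

All cut coordinates (distinct, sorted): [2, 206, 213]

Fragment lengths:
  2→206: 204 bp
  206→213: 7 bp
  213→2 (wrap): 234-213+2 = 23 bp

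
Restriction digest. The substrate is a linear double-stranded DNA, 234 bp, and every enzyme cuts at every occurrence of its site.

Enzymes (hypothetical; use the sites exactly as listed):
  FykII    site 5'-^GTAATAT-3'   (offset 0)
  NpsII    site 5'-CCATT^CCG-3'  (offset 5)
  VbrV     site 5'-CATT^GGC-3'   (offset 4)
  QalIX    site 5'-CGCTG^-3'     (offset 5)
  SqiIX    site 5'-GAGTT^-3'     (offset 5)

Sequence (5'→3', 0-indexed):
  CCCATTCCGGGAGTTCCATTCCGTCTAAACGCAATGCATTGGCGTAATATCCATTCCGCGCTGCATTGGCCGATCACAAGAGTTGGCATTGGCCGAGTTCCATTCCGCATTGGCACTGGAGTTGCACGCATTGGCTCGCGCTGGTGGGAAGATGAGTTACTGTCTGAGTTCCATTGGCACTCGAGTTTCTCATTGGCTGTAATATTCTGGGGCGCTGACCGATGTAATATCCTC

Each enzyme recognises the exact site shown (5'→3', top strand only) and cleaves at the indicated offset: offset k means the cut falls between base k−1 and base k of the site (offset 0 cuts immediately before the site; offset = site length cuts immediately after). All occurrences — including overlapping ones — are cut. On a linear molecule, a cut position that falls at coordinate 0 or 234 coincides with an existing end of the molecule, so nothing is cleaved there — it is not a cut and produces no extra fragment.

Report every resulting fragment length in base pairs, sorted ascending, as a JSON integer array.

Per-enzyme occurrences:
  FykII (GTAATAT, off=0): starts [43, 198, 223] → cuts [43, 198, 223]
  NpsII (CCATTCCG, off=5): starts [1, 15, 50, 99] → cuts [6, 20, 55, 104]
  VbrV (CATTGGC, off=4): starts [36, 63, 86, 107, 128, 171, 190] → cuts [40, 67, 90, 111, 132, 175, 194]
  QalIX (CGCTG, off=5): starts [58, 138, 212] → cuts [63, 143, 217]
  SqiIX (GAGTT, off=5): starts [10, 79, 94, 118, 153, 165, 182] → cuts [15, 84, 99, 123, 158, 170, 187]

All cut coordinates (distinct, sorted): [6, 15, 20, 40, 43, 55, 63, 67, 84, 90, 99, 104, 111, 123, 132, 143, 158, 170, 175, 187, 194, 198, 217, 223]

Fragments:
  [0,6): 6 bp
  [6,15): 9 bp
  [15,20): 5 bp
  [20,40): 20 bp
  [40,43): 3 bp
  [43,55): 12 bp
  [55,63): 8 bp
  [63,67): 4 bp
  [67,84): 17 bp
  [84,90): 6 bp
  [90,99): 9 bp
  [99,104): 5 bp
  [104,111): 7 bp
  [111,123): 12 bp
  [123,132): 9 bp
  [132,143): 11 bp
  [143,158): 15 bp
  [158,170): 12 bp
  [170,175): 5 bp
  [175,187): 12 bp
  [187,194): 7 bp
  [194,198): 4 bp
  [198,217): 19 bp
  [217,223): 6 bp
  [223,234): 11 bp

[3,4,4,5,5,5,6,6,6,7,7,8,9,9,9,11,11,12,12,12,12,15,17,19,20]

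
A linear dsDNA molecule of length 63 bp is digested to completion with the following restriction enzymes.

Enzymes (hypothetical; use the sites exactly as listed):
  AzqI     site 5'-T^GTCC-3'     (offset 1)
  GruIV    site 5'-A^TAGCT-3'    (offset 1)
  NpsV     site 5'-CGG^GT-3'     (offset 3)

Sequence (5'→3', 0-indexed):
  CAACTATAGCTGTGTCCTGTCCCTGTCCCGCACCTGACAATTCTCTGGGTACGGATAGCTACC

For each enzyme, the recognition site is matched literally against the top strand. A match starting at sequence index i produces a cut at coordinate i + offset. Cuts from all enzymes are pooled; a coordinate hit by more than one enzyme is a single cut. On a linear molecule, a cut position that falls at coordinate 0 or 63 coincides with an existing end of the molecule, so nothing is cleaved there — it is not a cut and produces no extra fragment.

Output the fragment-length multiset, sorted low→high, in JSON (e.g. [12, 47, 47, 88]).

[5,6,6,7,8,31]

Site scan:
  AzqI TGTCC/1: at [12, 17, 23] ⇒ [13, 18, 24]
  GruIV ATAGCT/1: at [5, 54] ⇒ [6, 55]
  NpsV (CGGGT, off=3): no sites

All cut coordinates (distinct, sorted): [6, 13, 18, 24, 55]

Fragment lengths:
  [0,6): 6 bp
  [6,13): 7 bp
  [13,18): 5 bp
  [18,24): 6 bp
  [24,55): 31 bp
  [55,63): 8 bp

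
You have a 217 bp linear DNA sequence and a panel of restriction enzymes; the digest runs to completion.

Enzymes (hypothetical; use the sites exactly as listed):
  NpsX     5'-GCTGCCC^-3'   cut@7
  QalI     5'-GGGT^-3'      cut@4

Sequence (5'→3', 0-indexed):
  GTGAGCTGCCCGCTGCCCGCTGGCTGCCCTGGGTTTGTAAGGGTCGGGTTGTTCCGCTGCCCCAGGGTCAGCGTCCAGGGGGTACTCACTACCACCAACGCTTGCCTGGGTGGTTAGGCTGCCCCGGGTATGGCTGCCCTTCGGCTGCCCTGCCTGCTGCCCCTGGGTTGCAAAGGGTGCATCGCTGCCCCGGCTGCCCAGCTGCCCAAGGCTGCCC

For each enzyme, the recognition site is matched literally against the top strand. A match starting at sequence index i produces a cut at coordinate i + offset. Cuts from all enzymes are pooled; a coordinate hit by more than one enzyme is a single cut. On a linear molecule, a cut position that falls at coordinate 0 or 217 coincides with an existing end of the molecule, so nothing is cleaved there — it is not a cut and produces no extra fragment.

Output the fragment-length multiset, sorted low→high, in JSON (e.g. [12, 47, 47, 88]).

Site scan:
  NpsX GCTGCCC/7: at [4, 11, 22, 55, 117, 132, 143, 155, 183, 192, 200, 210] ⇒ [11, 18, 29, 62, 124, 139, 150, 162, 190, 199, 207] (position 217 is a terminus of the linear molecule — no cut)
  QalI GGGT/4: at [30, 40, 45, 64, 79, 107, 125, 164, 174] ⇒ [34, 44, 49, 68, 83, 111, 129, 168, 178]

All cut coordinates (distinct, sorted): [11, 18, 29, 34, 44, 49, 62, 68, 83, 111, 124, 129, 139, 150, 162, 168, 178, 190, 199, 207]

Fragments:
  [0,11): 11 bp
  [11,18): 7 bp
  [18,29): 11 bp
  [29,34): 5 bp
  [34,44): 10 bp
  [44,49): 5 bp
  [49,62): 13 bp
  [62,68): 6 bp
  [68,83): 15 bp
  [83,111): 28 bp
  [111,124): 13 bp
  [124,129): 5 bp
  [129,139): 10 bp
  [139,150): 11 bp
  [150,162): 12 bp
  [162,168): 6 bp
  [168,178): 10 bp
  [178,190): 12 bp
  [190,199): 9 bp
  [199,207): 8 bp
  [207,217): 10 bp

[5,5,5,6,6,7,8,9,10,10,10,10,11,11,11,12,12,13,13,15,28]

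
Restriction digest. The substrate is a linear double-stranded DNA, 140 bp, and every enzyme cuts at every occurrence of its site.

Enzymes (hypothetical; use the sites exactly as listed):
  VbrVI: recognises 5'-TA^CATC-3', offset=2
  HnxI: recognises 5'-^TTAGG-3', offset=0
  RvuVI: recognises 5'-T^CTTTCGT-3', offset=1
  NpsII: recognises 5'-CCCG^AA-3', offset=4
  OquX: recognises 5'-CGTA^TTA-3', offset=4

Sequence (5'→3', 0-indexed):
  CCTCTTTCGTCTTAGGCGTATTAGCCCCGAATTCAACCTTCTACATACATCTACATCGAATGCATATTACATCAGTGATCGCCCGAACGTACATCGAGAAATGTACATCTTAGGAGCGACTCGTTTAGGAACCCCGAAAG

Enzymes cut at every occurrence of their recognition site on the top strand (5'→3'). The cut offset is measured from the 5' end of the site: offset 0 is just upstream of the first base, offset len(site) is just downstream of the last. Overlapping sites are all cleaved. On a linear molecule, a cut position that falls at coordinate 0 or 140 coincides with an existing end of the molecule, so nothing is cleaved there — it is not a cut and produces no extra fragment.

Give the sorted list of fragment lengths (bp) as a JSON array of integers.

[3,4,4,6,6,8,9,9,12,14,15,16,16,18]

Scan for sites:
  VbrVI TACATC/2: at [45, 51, 67, 89, 103] ⇒ [47, 53, 69, 91, 105]
  HnxI TTAGG/0: at [11, 109, 124] ⇒ [11, 109, 124]
  RvuVI TCTTTCGT/1: at [2] ⇒ [3]
  NpsII CCCGAA/4: at [25, 81, 132] ⇒ [29, 85, 136]
  OquX CGTATTA/4: at [16] ⇒ [20]

Pooled cuts: [3, 11, 20, 29, 47, 53, 69, 85, 91, 105, 109, 124, 136]

Fragment lengths:
  [0,3): 3 bp
  [3,11): 8 bp
  [11,20): 9 bp
  [20,29): 9 bp
  [29,47): 18 bp
  [47,53): 6 bp
  [53,69): 16 bp
  [69,85): 16 bp
  [85,91): 6 bp
  [91,105): 14 bp
  [105,109): 4 bp
  [109,124): 15 bp
  [124,136): 12 bp
  [136,140): 4 bp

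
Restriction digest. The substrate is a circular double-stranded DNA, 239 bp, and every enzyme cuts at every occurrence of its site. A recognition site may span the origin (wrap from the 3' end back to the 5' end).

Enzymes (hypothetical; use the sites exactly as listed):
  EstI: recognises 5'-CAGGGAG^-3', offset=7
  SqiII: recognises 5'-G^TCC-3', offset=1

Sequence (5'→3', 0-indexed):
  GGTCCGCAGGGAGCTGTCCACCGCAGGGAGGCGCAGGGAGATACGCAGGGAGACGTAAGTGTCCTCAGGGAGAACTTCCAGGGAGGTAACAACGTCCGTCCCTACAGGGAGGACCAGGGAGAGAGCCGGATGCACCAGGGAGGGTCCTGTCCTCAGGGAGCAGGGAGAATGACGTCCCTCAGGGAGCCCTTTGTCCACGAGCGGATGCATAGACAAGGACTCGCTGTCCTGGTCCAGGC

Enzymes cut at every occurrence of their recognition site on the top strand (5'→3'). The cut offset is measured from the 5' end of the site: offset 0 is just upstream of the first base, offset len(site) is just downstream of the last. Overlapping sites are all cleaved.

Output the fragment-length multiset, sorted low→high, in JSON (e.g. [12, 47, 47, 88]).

[2,3,4,5,6,7,7,7,9,9,9,10,10,11,11,11,12,12,13,13,14,21,33]

Scan for sites:
  EstI CAGGGAG/7: at [6, 23, 33, 45, 65, 78, 104, 114, 135, 153, 160, 179] ⇒ [13, 30, 40, 52, 72, 85, 111, 121, 142, 160, 167, 186]
  SqiII GTCC/1: at [1, 15, 60, 93, 97, 143, 148, 173, 192, 225, 231] ⇒ [2, 16, 61, 94, 98, 144, 149, 174, 193, 226, 232]

All cut coordinates (distinct, sorted): [2, 13, 16, 30, 40, 52, 61, 72, 85, 94, 98, 111, 121, 142, 144, 149, 160, 167, 174, 186, 193, 226, 232]

Fragment lengths:
  2→13: 11 bp
  13→16: 3 bp
  16→30: 14 bp
  30→40: 10 bp
  40→52: 12 bp
  52→61: 9 bp
  61→72: 11 bp
  72→85: 13 bp
  85→94: 9 bp
  94→98: 4 bp
  98→111: 13 bp
  111→121: 10 bp
  121→142: 21 bp
  142→144: 2 bp
  144→149: 5 bp
  149→160: 11 bp
  160→167: 7 bp
  167→174: 7 bp
  174→186: 12 bp
  186→193: 7 bp
  193→226: 33 bp
  226→232: 6 bp
  232→2 (wrap): 239-232+2 = 9 bp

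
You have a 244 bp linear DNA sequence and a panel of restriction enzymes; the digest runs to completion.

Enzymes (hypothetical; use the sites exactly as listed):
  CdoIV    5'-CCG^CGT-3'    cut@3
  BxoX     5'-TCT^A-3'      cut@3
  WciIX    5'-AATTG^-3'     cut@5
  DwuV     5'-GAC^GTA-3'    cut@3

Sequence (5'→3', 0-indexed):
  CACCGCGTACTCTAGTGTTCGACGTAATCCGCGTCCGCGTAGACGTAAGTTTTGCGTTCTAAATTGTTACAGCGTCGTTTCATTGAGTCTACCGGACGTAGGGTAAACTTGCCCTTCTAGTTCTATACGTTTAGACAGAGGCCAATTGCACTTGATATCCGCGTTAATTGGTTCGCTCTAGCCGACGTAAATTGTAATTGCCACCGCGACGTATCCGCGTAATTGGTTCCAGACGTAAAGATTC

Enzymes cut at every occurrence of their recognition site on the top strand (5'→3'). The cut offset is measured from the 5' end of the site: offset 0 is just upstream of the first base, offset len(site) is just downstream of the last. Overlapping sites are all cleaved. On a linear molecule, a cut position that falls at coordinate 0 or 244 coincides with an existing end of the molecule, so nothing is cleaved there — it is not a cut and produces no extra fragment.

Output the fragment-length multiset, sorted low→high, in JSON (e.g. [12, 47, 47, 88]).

Per-enzyme occurrences:
  CdoIV (CCGCGT, off=3): starts [2, 28, 34, 158, 214] → cuts [5, 31, 37, 161, 217]
  BxoX (TCTA, off=3): starts [10, 57, 87, 115, 121, 176] → cuts [13, 60, 90, 118, 124, 179]
  WciIX (AATTG, off=5): starts [61, 143, 165, 189, 195, 220] → cuts [66, 148, 170, 194, 200, 225]
  DwuV (GACGTA, off=3): starts [20, 41, 94, 183, 207, 231] → cuts [23, 44, 97, 186, 210, 234]

All cut coordinates (distinct, sorted): [5, 13, 23, 31, 37, 44, 60, 66, 90, 97, 118, 124, 148, 161, 170, 179, 186, 194, 200, 210, 217, 225, 234]

Fragments:
  [0,5): 5 bp
  [5,13): 8 bp
  [13,23): 10 bp
  [23,31): 8 bp
  [31,37): 6 bp
  [37,44): 7 bp
  [44,60): 16 bp
  [60,66): 6 bp
  [66,90): 24 bp
  [90,97): 7 bp
  [97,118): 21 bp
  [118,124): 6 bp
  [124,148): 24 bp
  [148,161): 13 bp
  [161,170): 9 bp
  [170,179): 9 bp
  [179,186): 7 bp
  [186,194): 8 bp
  [194,200): 6 bp
  [200,210): 10 bp
  [210,217): 7 bp
  [217,225): 8 bp
  [225,234): 9 bp
  [234,244): 10 bp

[5,6,6,6,6,7,7,7,7,8,8,8,8,9,9,9,10,10,10,13,16,21,24,24]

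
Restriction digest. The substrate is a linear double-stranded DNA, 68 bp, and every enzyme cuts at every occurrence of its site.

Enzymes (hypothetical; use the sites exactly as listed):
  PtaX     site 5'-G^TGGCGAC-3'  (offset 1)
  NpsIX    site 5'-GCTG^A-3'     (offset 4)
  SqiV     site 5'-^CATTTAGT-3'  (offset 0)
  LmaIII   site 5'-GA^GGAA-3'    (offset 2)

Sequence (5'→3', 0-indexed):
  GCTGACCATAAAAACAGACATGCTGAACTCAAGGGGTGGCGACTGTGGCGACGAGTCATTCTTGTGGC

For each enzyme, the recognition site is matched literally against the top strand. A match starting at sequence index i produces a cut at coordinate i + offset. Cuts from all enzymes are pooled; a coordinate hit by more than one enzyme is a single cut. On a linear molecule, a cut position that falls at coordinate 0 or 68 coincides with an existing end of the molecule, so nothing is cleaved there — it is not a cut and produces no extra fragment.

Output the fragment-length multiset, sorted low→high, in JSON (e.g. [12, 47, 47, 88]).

[4,9,11,21,23]

Per-enzyme occurrences:
  PtaX (GTGGCGAC, off=1): starts [35, 44] → cuts [36, 45]
  NpsIX (GCTGA, off=4): starts [0, 21] → cuts [4, 25]
  SqiV (CATTTAGT, off=0): no sites
  LmaIII (GAGGAA, off=2): no sites

Pooled cuts: [4, 25, 36, 45]

Fragment lengths:
  [0,4): 4 bp
  [4,25): 21 bp
  [25,36): 11 bp
  [36,45): 9 bp
  [45,68): 23 bp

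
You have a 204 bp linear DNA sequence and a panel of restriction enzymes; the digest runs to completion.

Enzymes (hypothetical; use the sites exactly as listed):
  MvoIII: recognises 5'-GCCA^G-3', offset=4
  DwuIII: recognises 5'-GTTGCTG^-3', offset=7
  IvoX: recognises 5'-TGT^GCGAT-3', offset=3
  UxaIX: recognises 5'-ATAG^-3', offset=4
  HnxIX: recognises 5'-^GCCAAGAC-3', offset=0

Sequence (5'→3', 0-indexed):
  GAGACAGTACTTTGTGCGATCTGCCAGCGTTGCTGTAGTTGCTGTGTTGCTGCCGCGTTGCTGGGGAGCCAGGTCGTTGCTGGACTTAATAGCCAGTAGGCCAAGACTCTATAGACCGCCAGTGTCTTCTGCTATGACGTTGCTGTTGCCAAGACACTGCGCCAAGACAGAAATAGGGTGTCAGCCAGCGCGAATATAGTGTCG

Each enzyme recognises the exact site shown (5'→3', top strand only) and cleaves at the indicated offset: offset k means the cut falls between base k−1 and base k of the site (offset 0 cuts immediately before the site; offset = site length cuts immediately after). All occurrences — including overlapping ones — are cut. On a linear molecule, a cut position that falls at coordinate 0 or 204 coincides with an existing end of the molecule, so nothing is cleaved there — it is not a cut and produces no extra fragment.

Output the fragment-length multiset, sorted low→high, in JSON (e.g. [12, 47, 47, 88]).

Site scan:
  MvoIII (GCCAG, off=4): starts [22, 67, 91, 117, 183] → cuts [26, 71, 95, 121, 187]
  DwuIII (GTTGCTG, off=7): starts [28, 37, 45, 56, 75, 138] → cuts [35, 44, 52, 63, 82, 145]
  IvoX (TGTGCGAT, off=3): starts [12] → cuts [15]
  UxaIX (ATAG, off=4): starts [88, 110, 172, 195] → cuts [92, 114, 176, 199]
  HnxIX (GCCAAGAC, off=0): starts [99, 147, 160] → cuts [99, 147, 160]

All cut coordinates (distinct, sorted): [15, 26, 35, 44, 52, 63, 71, 82, 92, 95, 99, 114, 121, 145, 147, 160, 176, 187, 199]

Fragment lengths:
  [0,15): 15 bp
  [15,26): 11 bp
  [26,35): 9 bp
  [35,44): 9 bp
  [44,52): 8 bp
  [52,63): 11 bp
  [63,71): 8 bp
  [71,82): 11 bp
  [82,92): 10 bp
  [92,95): 3 bp
  [95,99): 4 bp
  [99,114): 15 bp
  [114,121): 7 bp
  [121,145): 24 bp
  [145,147): 2 bp
  [147,160): 13 bp
  [160,176): 16 bp
  [176,187): 11 bp
  [187,199): 12 bp
  [199,204): 5 bp

[2,3,4,5,7,8,8,9,9,10,11,11,11,11,12,13,15,15,16,24]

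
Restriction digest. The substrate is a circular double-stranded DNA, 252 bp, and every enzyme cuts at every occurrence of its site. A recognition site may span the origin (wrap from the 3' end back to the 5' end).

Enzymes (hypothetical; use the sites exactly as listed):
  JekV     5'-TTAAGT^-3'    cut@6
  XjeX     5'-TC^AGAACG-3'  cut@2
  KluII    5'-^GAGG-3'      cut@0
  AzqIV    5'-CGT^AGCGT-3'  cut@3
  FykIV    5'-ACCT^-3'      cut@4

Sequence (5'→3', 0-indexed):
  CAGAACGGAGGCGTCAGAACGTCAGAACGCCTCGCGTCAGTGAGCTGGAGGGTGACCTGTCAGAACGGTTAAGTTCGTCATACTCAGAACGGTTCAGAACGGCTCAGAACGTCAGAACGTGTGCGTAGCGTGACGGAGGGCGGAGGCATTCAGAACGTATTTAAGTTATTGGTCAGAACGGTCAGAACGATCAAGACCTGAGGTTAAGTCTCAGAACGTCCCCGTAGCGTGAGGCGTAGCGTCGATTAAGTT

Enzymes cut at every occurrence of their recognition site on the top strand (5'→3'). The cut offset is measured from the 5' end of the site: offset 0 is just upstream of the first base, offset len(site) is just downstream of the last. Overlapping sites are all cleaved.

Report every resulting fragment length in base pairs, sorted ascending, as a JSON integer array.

[2,3,3,5,6,7,7,8,8,8,8,9,9,9,10,10,10,11,11,13,13,13,14,15,16,24]

Per-enzyme occurrences:
  JekV (TTAAGT, off=6): starts [68, 160, 203, 245] → cuts [74, 166, 209, 251]
  XjeX (TCAGAACG, off=2): starts [13, 21, 59, 83, 93, 103, 111, 149, 172, 181, 210, 251] → cuts [1, 15, 23, 61, 85, 95, 105, 113, 151, 174, 183, 212]
  KluII (GAGG, off=0): starts [7, 47, 135, 142, 199, 230] → cuts [7, 47, 135, 142, 199, 230]
  AzqIV (CGTAGCGT, off=3): starts [123, 222, 234] → cuts [126, 225, 237]
  FykIV (ACCT, off=4): starts [54, 195] → cuts [58, 199]

All cut coordinates (distinct, sorted): [1, 7, 15, 23, 47, 58, 61, 74, 85, 95, 105, 113, 126, 135, 142, 151, 166, 174, 183, 199, 209, 212, 225, 230, 237, 251]

Fragments:
  1→7: 6 bp
  7→15: 8 bp
  15→23: 8 bp
  23→47: 24 bp
  47→58: 11 bp
  58→61: 3 bp
  61→74: 13 bp
  74→85: 11 bp
  85→95: 10 bp
  95→105: 10 bp
  105→113: 8 bp
  113→126: 13 bp
  126→135: 9 bp
  135→142: 7 bp
  142→151: 9 bp
  151→166: 15 bp
  166→174: 8 bp
  174→183: 9 bp
  183→199: 16 bp
  199→209: 10 bp
  209→212: 3 bp
  212→225: 13 bp
  225→230: 5 bp
  230→237: 7 bp
  237→251: 14 bp
  251→1 (wrap): 252-251+1 = 2 bp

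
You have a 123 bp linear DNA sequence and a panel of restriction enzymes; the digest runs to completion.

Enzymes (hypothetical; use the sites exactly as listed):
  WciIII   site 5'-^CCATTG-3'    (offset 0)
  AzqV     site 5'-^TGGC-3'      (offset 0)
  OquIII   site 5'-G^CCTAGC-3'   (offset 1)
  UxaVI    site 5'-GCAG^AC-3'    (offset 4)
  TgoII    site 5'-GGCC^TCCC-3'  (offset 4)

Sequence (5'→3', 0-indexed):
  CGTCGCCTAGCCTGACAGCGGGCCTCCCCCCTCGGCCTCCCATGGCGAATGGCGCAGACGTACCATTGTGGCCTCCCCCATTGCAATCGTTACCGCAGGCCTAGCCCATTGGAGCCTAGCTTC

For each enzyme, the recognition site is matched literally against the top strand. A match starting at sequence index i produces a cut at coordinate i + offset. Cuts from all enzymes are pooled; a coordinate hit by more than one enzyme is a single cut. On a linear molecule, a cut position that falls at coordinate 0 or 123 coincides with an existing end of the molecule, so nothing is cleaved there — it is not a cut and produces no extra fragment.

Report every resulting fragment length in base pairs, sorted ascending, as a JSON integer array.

Site scan:
  WciIII CCATTG/0: at [62, 77, 105] ⇒ [62, 77, 105]
  AzqV TGGC/0: at [42, 49, 68] ⇒ [42, 49, 68]
  OquIII GCCTAGC/1: at [4, 98, 113] ⇒ [5, 99, 114]
  UxaVI GCAGAC/4: at [53] ⇒ [57]
  TgoII GGCCTCCC/4: at [20, 33, 69] ⇒ [24, 37, 73]

All cut coordinates (distinct, sorted): [5, 24, 37, 42, 49, 57, 62, 68, 73, 77, 99, 105, 114]

Fragments:
  [0,5): 5 bp
  [5,24): 19 bp
  [24,37): 13 bp
  [37,42): 5 bp
  [42,49): 7 bp
  [49,57): 8 bp
  [57,62): 5 bp
  [62,68): 6 bp
  [68,73): 5 bp
  [73,77): 4 bp
  [77,99): 22 bp
  [99,105): 6 bp
  [105,114): 9 bp
  [114,123): 9 bp

[4,5,5,5,5,6,6,7,8,9,9,13,19,22]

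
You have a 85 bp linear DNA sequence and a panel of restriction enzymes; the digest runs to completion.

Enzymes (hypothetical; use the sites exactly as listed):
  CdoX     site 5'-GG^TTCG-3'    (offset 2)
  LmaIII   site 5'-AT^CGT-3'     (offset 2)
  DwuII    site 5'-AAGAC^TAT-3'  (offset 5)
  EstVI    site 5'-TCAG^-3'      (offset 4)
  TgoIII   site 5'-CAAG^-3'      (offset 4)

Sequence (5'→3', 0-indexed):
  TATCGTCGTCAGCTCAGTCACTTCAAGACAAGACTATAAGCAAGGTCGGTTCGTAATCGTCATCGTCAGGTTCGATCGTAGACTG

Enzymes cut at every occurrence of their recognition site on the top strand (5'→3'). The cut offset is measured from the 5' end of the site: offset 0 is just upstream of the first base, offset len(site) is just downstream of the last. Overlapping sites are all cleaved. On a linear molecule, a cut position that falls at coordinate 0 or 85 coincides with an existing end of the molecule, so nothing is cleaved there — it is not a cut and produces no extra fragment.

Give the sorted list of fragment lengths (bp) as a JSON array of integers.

Per-enzyme occurrences:
  CdoX GGTTCG/2: at [47, 68] ⇒ [49, 70]
  LmaIII ATCGT/2: at [1, 55, 61, 74] ⇒ [3, 57, 63, 76]
  DwuII AAGACTAT/5: at [29] ⇒ [34]
  EstVI TCAG/4: at [8, 13, 65] ⇒ [12, 17, 69]
  TgoIII CAAG/4: at [23, 28, 40] ⇒ [27, 32, 44]

Pooled cuts: [3, 12, 17, 27, 32, 34, 44, 49, 57, 63, 69, 70, 76]

Fragments:
  [0,3): 3 bp
  [3,12): 9 bp
  [12,17): 5 bp
  [17,27): 10 bp
  [27,32): 5 bp
  [32,34): 2 bp
  [34,44): 10 bp
  [44,49): 5 bp
  [49,57): 8 bp
  [57,63): 6 bp
  [63,69): 6 bp
  [69,70): 1 bp
  [70,76): 6 bp
  [76,85): 9 bp

[1,2,3,5,5,5,6,6,6,8,9,9,10,10]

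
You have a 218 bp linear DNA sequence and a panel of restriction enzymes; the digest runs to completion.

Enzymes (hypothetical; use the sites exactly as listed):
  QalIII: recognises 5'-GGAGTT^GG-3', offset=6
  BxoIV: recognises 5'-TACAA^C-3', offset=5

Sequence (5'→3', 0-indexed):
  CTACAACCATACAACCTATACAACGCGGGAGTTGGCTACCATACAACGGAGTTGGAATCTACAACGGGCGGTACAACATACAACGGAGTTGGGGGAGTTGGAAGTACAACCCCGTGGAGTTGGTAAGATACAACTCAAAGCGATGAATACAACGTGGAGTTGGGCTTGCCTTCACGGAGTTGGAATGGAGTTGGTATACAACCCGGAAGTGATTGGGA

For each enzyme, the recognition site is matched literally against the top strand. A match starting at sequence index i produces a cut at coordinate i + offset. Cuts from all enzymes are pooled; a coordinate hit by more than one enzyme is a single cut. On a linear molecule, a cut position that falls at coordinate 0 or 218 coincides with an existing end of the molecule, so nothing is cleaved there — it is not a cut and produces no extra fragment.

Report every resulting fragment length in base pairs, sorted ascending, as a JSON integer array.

Site scan:
  QalIII (GGAGTTGG, off=6): starts [27, 47, 84, 93, 115, 155, 175, 186] → cuts [33, 53, 90, 99, 121, 161, 181, 192]
  BxoIV (TACAAC, off=5): starts [1, 9, 18, 41, 59, 71, 78, 104, 128, 147, 196] → cuts [6, 14, 23, 46, 64, 76, 83, 109, 133, 152, 201]

All cut coordinates (distinct, sorted): [6, 14, 23, 33, 46, 53, 64, 76, 83, 90, 99, 109, 121, 133, 152, 161, 181, 192, 201]

Fragment lengths:
  [0,6): 6 bp
  [6,14): 8 bp
  [14,23): 9 bp
  [23,33): 10 bp
  [33,46): 13 bp
  [46,53): 7 bp
  [53,64): 11 bp
  [64,76): 12 bp
  [76,83): 7 bp
  [83,90): 7 bp
  [90,99): 9 bp
  [99,109): 10 bp
  [109,121): 12 bp
  [121,133): 12 bp
  [133,152): 19 bp
  [152,161): 9 bp
  [161,181): 20 bp
  [181,192): 11 bp
  [192,201): 9 bp
  [201,218): 17 bp

[6,7,7,7,8,9,9,9,9,10,10,11,11,12,12,12,13,17,19,20]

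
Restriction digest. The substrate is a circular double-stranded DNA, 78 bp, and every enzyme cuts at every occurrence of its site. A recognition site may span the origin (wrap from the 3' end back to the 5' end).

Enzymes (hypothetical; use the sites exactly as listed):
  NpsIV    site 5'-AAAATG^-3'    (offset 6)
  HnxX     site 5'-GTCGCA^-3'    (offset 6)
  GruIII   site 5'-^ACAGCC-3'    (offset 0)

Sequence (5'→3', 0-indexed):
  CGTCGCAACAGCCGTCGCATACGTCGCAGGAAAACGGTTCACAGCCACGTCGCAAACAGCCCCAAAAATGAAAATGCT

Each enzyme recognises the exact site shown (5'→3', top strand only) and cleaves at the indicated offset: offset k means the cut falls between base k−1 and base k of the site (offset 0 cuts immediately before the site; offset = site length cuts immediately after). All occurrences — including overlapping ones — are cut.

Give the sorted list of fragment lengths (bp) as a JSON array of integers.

[1,6,9,9,12,12,14,15]

Scan for sites:
  NpsIV AAAATG/6: at [64, 70] ⇒ [70, 76]
  HnxX GTCGCA/6: at [1, 13, 22, 48] ⇒ [7, 19, 28, 54]
  GruIII ACAGCC/0: at [7, 40, 55] ⇒ [7, 40, 55]

All cut coordinates (distinct, sorted): [7, 19, 28, 40, 54, 55, 70, 76]

Fragment lengths:
  7→19: 12 bp
  19→28: 9 bp
  28→40: 12 bp
  40→54: 14 bp
  54→55: 1 bp
  55→70: 15 bp
  70→76: 6 bp
  76→7 (wrap): 78-76+7 = 9 bp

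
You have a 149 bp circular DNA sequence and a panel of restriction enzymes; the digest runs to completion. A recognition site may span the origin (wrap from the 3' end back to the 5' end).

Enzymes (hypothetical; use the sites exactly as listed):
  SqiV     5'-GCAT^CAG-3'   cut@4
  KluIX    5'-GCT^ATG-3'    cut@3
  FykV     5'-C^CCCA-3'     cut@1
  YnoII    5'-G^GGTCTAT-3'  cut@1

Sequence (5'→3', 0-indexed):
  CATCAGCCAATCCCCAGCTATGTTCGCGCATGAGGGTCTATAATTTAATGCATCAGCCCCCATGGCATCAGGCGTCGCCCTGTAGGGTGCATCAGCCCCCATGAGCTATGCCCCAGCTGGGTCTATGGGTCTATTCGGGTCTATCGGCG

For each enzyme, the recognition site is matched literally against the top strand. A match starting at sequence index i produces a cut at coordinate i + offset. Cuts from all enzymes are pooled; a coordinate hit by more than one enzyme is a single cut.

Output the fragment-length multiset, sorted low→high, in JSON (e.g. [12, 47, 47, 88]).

[4,5,5,7,8,8,9,10,10,10,15,15,19,24]

Per-enzyme occurrences:
  SqiV (GCATCAG, off=4): starts [49, 64, 88, 148] → cuts [3, 53, 68, 92]
  KluIX (GCTATG, off=3): starts [16, 104] → cuts [19, 107]
  FykV (CCCCA, off=1): starts [11, 57, 96, 110] → cuts [12, 58, 97, 111]
  YnoII (GGGTCTAT, off=1): starts [33, 118, 126, 136] → cuts [34, 119, 127, 137]

Pooled cuts: [3, 12, 19, 34, 53, 58, 68, 92, 97, 107, 111, 119, 127, 137]

Fragments:
  3→12: 9 bp
  12→19: 7 bp
  19→34: 15 bp
  34→53: 19 bp
  53→58: 5 bp
  58→68: 10 bp
  68→92: 24 bp
  92→97: 5 bp
  97→107: 10 bp
  107→111: 4 bp
  111→119: 8 bp
  119→127: 8 bp
  127→137: 10 bp
  137→3 (wrap): 149-137+3 = 15 bp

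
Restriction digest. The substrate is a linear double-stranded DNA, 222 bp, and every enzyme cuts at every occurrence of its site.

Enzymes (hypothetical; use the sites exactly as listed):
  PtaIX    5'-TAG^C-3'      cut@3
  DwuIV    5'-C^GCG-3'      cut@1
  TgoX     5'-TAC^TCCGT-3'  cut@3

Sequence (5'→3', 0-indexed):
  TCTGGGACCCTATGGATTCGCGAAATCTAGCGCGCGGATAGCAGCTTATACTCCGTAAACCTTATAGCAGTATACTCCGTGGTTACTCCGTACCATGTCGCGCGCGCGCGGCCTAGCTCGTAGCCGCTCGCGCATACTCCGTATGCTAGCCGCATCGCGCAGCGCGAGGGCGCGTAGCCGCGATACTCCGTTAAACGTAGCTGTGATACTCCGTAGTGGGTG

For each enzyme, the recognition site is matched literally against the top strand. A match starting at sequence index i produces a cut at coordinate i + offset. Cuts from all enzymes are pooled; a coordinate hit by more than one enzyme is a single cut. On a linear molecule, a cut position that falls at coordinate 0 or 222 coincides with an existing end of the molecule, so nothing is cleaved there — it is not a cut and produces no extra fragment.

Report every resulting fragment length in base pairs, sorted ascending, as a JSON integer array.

[1,2,2,2,2,2,2,6,6,7,7,7,7,8,8,8,8,9,9,10,11,11,12,13,13,14,16,19]

Per-enzyme occurrences:
  PtaIX TAGC/3: at [27, 38, 64, 113, 120, 146, 174, 197] ⇒ [30, 41, 67, 116, 123, 149, 177, 200]
  DwuIV CGCG/1: at [18, 30, 32, 98, 100, 102, 104, 106, 128, 155, 162, 170, 178] ⇒ [19, 31, 33, 99, 101, 103, 105, 107, 129, 156, 163, 171, 179]
  TgoX TACTCCGT/3: at [48, 72, 83, 134, 183, 206] ⇒ [51, 75, 86, 137, 186, 209]

All cut coordinates (distinct, sorted): [19, 30, 31, 33, 41, 51, 67, 75, 86, 99, 101, 103, 105, 107, 116, 123, 129, 137, 149, 156, 163, 171, 177, 179, 186, 200, 209]

Fragment lengths:
  [0,19): 19 bp
  [19,30): 11 bp
  [30,31): 1 bp
  [31,33): 2 bp
  [33,41): 8 bp
  [41,51): 10 bp
  [51,67): 16 bp
  [67,75): 8 bp
  [75,86): 11 bp
  [86,99): 13 bp
  [99,101): 2 bp
  [101,103): 2 bp
  [103,105): 2 bp
  [105,107): 2 bp
  [107,116): 9 bp
  [116,123): 7 bp
  [123,129): 6 bp
  [129,137): 8 bp
  [137,149): 12 bp
  [149,156): 7 bp
  [156,163): 7 bp
  [163,171): 8 bp
  [171,177): 6 bp
  [177,179): 2 bp
  [179,186): 7 bp
  [186,200): 14 bp
  [200,209): 9 bp
  [209,222): 13 bp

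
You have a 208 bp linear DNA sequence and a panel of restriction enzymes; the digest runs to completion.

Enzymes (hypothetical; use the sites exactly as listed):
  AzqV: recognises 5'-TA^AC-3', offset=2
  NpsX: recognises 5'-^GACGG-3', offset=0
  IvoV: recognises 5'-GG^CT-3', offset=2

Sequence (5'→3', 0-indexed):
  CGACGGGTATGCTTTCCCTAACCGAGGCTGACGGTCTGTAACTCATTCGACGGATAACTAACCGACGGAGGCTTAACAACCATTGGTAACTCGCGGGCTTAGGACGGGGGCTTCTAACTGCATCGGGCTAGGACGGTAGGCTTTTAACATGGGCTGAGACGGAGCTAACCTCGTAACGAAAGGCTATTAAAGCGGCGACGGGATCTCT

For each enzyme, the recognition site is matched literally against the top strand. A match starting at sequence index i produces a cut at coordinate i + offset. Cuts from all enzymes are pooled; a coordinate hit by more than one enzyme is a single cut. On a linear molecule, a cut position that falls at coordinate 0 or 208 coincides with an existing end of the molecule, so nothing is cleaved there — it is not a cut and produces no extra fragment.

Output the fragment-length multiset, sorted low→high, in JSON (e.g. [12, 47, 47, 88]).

[1,2,3,4,4,4,4,5,6,6,7,7,8,8,8,8,8,8,9,9,10,11,11,12,13,13,19]

Site scan:
  AzqV (TAAC, off=2): starts [18, 38, 54, 58, 73, 86, 114, 144, 165, 173] → cuts [20, 40, 56, 60, 75, 88, 116, 146, 167, 175]
  NpsX (GACGG, off=0): starts [1, 29, 48, 63, 102, 131, 157, 196] → cuts [1, 29, 48, 63, 102, 131, 157, 196]
  IvoV (GGCT, off=2): starts [25, 69, 95, 108, 125, 138, 151, 181] → cuts [27, 71, 97, 110, 127, 140, 153, 183]

Pooled cuts: [1, 20, 27, 29, 40, 48, 56, 60, 63, 71, 75, 88, 97, 102, 110, 116, 127, 131, 140, 146, 153, 157, 167, 175, 183, 196]

Fragment lengths:
  [0,1): 1 bp
  [1,20): 19 bp
  [20,27): 7 bp
  [27,29): 2 bp
  [29,40): 11 bp
  [40,48): 8 bp
  [48,56): 8 bp
  [56,60): 4 bp
  [60,63): 3 bp
  [63,71): 8 bp
  [71,75): 4 bp
  [75,88): 13 bp
  [88,97): 9 bp
  [97,102): 5 bp
  [102,110): 8 bp
  [110,116): 6 bp
  [116,127): 11 bp
  [127,131): 4 bp
  [131,140): 9 bp
  [140,146): 6 bp
  [146,153): 7 bp
  [153,157): 4 bp
  [157,167): 10 bp
  [167,175): 8 bp
  [175,183): 8 bp
  [183,196): 13 bp
  [196,208): 12 bp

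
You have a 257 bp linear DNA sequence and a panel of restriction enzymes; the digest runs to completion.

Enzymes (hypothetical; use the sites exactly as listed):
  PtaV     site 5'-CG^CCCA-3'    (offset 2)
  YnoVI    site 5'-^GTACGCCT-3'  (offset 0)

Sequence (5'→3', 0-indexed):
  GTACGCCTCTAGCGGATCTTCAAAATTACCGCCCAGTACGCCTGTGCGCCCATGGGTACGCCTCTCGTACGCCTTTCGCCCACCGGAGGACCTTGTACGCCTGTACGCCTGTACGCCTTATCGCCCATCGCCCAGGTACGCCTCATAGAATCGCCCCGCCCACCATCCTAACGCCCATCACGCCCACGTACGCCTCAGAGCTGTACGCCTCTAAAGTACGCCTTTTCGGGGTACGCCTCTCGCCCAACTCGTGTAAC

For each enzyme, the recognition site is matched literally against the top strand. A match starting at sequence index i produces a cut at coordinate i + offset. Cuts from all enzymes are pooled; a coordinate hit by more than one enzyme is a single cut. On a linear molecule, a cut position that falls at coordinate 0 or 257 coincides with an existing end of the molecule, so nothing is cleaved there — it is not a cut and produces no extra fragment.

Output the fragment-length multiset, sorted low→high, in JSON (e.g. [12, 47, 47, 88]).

[4,5,5,7,7,8,8,9,11,12,12,13,13,13,15,15,15,15,16,23,31]

Per-enzyme occurrences:
  PtaV CGCCCA/2: at [29, 46, 76, 121, 128, 156, 171, 180, 240] ⇒ [31, 48, 78, 123, 130, 158, 173, 182, 242]
  YnoVI GTACGCCT/0: at [0, 35, 55, 66, 94, 102, 110, 135, 187, 202, 215, 230] ⇒ [35, 55, 66, 94, 102, 110, 135, 187, 202, 215, 230] (position 0 is a terminus of the linear molecule — no cut)

All cut coordinates (distinct, sorted): [31, 35, 48, 55, 66, 78, 94, 102, 110, 123, 130, 135, 158, 173, 182, 187, 202, 215, 230, 242]

Fragments:
  [0,31): 31 bp
  [31,35): 4 bp
  [35,48): 13 bp
  [48,55): 7 bp
  [55,66): 11 bp
  [66,78): 12 bp
  [78,94): 16 bp
  [94,102): 8 bp
  [102,110): 8 bp
  [110,123): 13 bp
  [123,130): 7 bp
  [130,135): 5 bp
  [135,158): 23 bp
  [158,173): 15 bp
  [173,182): 9 bp
  [182,187): 5 bp
  [187,202): 15 bp
  [202,215): 13 bp
  [215,230): 15 bp
  [230,242): 12 bp
  [242,257): 15 bp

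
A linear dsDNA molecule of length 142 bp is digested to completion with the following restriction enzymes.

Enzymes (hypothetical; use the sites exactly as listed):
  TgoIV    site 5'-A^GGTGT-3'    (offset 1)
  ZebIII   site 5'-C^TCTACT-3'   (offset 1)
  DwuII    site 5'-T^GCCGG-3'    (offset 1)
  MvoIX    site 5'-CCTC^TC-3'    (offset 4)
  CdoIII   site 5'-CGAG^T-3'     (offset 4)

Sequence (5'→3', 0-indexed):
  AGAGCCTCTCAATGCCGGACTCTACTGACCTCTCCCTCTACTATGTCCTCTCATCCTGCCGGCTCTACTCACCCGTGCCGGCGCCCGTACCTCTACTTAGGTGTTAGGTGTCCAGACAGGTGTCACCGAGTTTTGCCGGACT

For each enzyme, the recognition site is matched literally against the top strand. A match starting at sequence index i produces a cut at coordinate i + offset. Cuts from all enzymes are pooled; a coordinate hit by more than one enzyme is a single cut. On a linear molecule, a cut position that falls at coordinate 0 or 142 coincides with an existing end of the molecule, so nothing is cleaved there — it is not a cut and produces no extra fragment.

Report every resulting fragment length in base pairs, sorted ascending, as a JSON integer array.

Site scan:
  TgoIV (AGGTGT, off=1): starts [98, 105, 117] → cuts [99, 106, 118]
  ZebIII (CTCTACT, off=1): starts [19, 35, 62, 90] → cuts [20, 36, 63, 91]
  DwuII (TGCCGG, off=1): starts [12, 56, 75, 133] → cuts [13, 57, 76, 134]
  MvoIX (CCTCTC, off=4): starts [4, 28, 46] → cuts [8, 32, 50]
  CdoIII (CGAGT, off=4): starts [126] → cuts [130]

All cut coordinates (distinct, sorted): [8, 13, 20, 32, 36, 50, 57, 63, 76, 91, 99, 106, 118, 130, 134]

Fragments:
  [0,8): 8 bp
  [8,13): 5 bp
  [13,20): 7 bp
  [20,32): 12 bp
  [32,36): 4 bp
  [36,50): 14 bp
  [50,57): 7 bp
  [57,63): 6 bp
  [63,76): 13 bp
  [76,91): 15 bp
  [91,99): 8 bp
  [99,106): 7 bp
  [106,118): 12 bp
  [118,130): 12 bp
  [130,134): 4 bp
  [134,142): 8 bp

[4,4,5,6,7,7,7,8,8,8,12,12,12,13,14,15]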